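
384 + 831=1215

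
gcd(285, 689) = 1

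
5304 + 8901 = 14205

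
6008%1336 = 664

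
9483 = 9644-161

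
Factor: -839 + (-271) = -1*2^1*3^1*5^1*37^1 = -1110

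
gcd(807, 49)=1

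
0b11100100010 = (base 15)81b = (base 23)3a9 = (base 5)24301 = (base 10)1826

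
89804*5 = 449020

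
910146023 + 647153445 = 1557299468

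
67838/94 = 33919/47≈721.68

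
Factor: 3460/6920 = 2^(-1) = 1/2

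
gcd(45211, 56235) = 1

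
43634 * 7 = 305438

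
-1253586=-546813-706773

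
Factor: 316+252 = 2^3 * 71^1 = 568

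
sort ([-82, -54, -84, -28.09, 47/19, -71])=[-84, -82, -71, -54, -28.09, 47/19]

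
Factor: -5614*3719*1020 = -1*2^3*3^1*5^1*7^1*17^1*401^1*3719^1 = -21296035320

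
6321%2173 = 1975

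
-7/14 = -1/2 = -0.50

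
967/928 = 1 + 39/928 ≈ 1.04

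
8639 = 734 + 7905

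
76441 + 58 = 76499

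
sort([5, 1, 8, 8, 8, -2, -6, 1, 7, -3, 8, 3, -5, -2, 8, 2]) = [-6, -5, -3, -2, -2, 1, 1, 2, 3, 5, 7, 8, 8, 8, 8, 8]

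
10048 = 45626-35578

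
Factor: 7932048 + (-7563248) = 2^5*5^2*461^1 = 368800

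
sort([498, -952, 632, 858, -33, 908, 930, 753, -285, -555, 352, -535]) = [-952, -555, -535, -285, -33, 352, 498, 632, 753, 858, 908, 930]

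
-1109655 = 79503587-80613242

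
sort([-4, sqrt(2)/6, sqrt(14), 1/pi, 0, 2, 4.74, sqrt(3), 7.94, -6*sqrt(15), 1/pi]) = [-6*sqrt(15), -4, 0, sqrt(2)/6, 1/pi, 1/pi, sqrt(3), 2, sqrt(14), 4.74, 7.94]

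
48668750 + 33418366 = 82087116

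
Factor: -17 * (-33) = 3^1 * 11^1 * 17^1 = 561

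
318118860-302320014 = 15798846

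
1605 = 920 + 685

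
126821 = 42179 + 84642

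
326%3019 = 326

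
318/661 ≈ 0.481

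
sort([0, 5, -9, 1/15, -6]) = [-9, -6, 0, 1/15, 5]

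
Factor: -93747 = -1 * 3^1 * 31249^1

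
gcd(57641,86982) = 1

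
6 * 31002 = 186012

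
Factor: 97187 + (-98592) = -1*5^1*281^1 = -1405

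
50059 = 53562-3503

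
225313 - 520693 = -295380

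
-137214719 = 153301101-290515820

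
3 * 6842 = 20526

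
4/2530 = 2/1265 ≈ 0.00158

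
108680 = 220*494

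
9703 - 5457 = 4246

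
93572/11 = 8506 + 6/11 ≈ 8506.55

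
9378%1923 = 1686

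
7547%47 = 27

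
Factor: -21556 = -1 * 2^2 * 17^1 * 317^1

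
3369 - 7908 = -4539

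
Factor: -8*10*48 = -1*2^8*3^1*5^1 = -3840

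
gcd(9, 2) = 1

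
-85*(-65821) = 5594785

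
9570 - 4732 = 4838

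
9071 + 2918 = 11989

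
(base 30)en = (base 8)673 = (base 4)12323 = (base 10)443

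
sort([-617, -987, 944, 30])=[-987, -617, 30, 944]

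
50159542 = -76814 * (-653)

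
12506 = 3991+8515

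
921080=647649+273431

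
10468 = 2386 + 8082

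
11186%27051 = 11186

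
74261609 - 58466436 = 15795173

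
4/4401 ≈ 0.000909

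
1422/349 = 4 + 26/349 ≈ 4.07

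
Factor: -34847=-1*34847^1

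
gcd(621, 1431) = 27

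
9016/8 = 1127 = 1127.00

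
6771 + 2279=9050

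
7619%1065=164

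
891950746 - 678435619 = 213515127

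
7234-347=6887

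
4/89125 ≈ 0.0000449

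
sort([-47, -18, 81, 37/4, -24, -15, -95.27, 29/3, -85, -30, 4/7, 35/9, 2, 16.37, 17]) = [-95.27, -85, -47, -30, -24, -18, -15, 4/7, 2, 35/9, 37/4, 29/3, 16.37, 17, 81]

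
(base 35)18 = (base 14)31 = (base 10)43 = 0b101011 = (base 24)1j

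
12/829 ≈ 0.0145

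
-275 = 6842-7117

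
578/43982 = 289/21991 ≈ 0.0131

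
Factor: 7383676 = 2^2*1845919^1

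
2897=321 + 2576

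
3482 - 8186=-4704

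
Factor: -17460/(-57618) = 2^1 * 3^(-1) * 5^1 * 11^(-1) = 10/33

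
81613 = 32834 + 48779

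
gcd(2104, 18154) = 2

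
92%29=5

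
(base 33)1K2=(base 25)2K1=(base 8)3327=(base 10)1751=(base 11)1352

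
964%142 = 112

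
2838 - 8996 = -6158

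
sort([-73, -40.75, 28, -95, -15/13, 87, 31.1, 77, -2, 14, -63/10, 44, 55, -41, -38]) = [-95, -73, -41, -40.75, -38, -63/10, -2, -15/13, 14, 28, 31.1, 44, 55, 77, 87]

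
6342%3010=322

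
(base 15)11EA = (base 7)14065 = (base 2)111011101100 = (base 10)3820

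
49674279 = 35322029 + 14352250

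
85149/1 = 85149 = 85149.00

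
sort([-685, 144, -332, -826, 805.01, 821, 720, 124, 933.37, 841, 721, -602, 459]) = [-826, -685, -602, -332, 124, 144, 459, 720, 721, 805.01, 821, 841, 933.37]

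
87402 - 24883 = 62519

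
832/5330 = 32/205 ≈ 0.156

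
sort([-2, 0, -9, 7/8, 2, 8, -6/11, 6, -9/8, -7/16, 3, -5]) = [-9, -5, -2, -9/8, -6/11, -7/16, 0, 7/8, 2, 3, 6, 8]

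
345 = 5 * 69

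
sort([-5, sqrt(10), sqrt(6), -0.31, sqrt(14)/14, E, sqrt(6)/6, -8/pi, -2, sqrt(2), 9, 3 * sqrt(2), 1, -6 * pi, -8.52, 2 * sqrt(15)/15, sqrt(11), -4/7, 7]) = [-6 * pi, -8.52, -5, -8/pi, -2, -4/7, -0.31, sqrt(14)/14, sqrt(6)/6, 2 * sqrt(15)/15, 1, sqrt(2), sqrt(6), E, sqrt(10), sqrt(11), 3 * sqrt(2), 7, 9]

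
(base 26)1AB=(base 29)13J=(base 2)1110110011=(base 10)947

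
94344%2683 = 439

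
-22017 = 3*(-7339)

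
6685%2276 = 2133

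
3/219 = 1/73 ≈ 0.0137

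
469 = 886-417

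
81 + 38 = 119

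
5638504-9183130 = -3544626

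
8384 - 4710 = 3674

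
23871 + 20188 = 44059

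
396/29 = 13 + 19/29 ≈ 13.66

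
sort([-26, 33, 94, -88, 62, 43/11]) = [-88, -26, 43/11, 33, 62, 94]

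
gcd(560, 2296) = 56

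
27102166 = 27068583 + 33583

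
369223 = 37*9979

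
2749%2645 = 104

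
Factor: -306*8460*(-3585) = 2^3*3^5*5^2*17^1*47^1*239^1 = 9280704600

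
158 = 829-671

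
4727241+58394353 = 63121594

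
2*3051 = 6102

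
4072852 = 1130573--2942279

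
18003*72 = 1296216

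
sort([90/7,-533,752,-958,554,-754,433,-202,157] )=[-958,-754,-533,-202,90/7,157,433,554,752] 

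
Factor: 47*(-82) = -1*2^1*41^1*47^1 = -3854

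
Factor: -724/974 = -1*2^1*181^1*487^(-1) = -362/487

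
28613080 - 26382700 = 2230380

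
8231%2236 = 1523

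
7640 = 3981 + 3659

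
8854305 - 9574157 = -719852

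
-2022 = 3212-5234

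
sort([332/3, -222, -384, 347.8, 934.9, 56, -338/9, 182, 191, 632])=[-384, -222, -338/9, 56, 332/3, 182, 191, 347.8, 632, 934.9]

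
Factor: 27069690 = 2^1 * 3^1 * 5^1 * 733^1 * 1231^1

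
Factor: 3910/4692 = 2^(-1)*3^(-1)*5^1 = 5/6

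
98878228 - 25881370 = 72996858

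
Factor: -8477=-1*7^2*173^1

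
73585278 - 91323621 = -17738343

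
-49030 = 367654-416684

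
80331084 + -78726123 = 1604961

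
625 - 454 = 171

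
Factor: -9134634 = -1*2^1*3^1*23^1*37^1*1789^1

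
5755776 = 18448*312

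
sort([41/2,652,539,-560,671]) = [-560,41/2,539,652,671]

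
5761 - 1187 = 4574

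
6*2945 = 17670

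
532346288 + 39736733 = 572083021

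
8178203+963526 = 9141729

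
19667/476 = 41 + 151/476 ≈ 41.32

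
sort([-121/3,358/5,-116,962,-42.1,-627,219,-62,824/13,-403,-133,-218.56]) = [-627,-403,-218.56,-133,-116,-62,-42.1,-121/3,824/13,358/5,219,962]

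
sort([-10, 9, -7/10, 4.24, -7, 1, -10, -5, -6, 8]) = [-10, -10, -7, -6, -5, -7/10, 1, 4.24, 8, 9]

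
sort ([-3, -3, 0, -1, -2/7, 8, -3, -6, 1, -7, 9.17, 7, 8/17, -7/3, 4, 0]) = [-7, -6, -3, -3, -3, -7/3, -1, -2/7, 0, 0, 8/17, 1, 4, 7, 8, 9.17]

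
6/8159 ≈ 0.000735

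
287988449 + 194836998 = 482825447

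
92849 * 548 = 50881252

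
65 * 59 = 3835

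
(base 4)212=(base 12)32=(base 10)38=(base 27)1b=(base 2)100110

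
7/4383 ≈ 0.00160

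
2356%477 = 448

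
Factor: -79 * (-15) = 3^1 * 5^1 * 79^1 = 1185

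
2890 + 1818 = 4708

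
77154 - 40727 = 36427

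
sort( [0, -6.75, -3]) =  [-6.75, -3, 0]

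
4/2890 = 2/1445 ≈ 0.00138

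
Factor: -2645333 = -1 * 137^1 * 19309^1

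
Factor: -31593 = -1*3^1*10531^1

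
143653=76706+66947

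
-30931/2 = -15465 - 1/2 = -15465.50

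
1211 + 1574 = 2785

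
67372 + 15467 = 82839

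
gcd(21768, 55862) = 2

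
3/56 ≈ 0.0536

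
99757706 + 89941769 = 189699475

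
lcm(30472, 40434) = 2102568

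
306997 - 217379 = 89618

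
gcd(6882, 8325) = 111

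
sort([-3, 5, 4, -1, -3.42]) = [-3.42, -3, -1, 4, 5]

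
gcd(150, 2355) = 15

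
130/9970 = 13/997≈0.0130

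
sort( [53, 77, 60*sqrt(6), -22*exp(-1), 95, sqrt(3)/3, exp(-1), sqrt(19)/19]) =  [-22*exp(-1), sqrt(19)/19, exp(-1), sqrt(3)/3, 53, 77, 95, 60*sqrt(6)]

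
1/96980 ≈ 0.0000103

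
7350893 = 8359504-1008611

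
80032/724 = 110 + 98/181 ≈ 110.54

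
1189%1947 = 1189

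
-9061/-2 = 4530 + 1/2 = 4530.50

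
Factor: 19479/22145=3^1*5^(-1)*103^(-1)*151^1=453/515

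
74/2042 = 37/1021 ≈ 0.0362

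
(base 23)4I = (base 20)5A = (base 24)4E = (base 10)110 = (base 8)156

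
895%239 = 178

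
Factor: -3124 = -1*2^2*11^1*71^1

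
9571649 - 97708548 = -88136899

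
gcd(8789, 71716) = 1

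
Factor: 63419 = 63419^1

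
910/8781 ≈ 0.104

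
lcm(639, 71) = 639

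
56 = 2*28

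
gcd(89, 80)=1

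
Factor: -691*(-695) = 5^1*139^1*691^1 = 480245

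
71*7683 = 545493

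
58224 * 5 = 291120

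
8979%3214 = 2551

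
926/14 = 66 + 1/7 ≈ 66.14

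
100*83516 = 8351600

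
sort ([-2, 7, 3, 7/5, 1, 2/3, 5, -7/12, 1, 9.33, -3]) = [-3, -2, -7/12, 2/3, 1, 1, 7/5, 3, 5, 7, 9.33]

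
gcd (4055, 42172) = 811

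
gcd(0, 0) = 0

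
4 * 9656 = 38624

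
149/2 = 74 + 1/2 = 74.50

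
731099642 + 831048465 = 1562148107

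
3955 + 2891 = 6846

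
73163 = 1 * 73163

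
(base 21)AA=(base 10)220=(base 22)A0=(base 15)EA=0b11011100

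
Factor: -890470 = -1*2^1*5^1*7^1*12721^1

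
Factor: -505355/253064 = -1*2^(-3)*5^1*7^(-1)*53^1*1907^1*4519^(-1) 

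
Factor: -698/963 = -1*2^1*3^(-2)*107^(-1)*349^1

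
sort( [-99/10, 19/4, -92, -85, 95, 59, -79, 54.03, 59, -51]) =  [-92, -85, -79, -51, -99/10, 19/4, 54.03, 59, 59, 95]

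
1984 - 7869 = -5885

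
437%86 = 7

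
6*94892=569352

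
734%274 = 186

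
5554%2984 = 2570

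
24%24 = 0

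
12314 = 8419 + 3895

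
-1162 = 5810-6972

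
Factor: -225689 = -1 * 225689^1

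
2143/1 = 2143 = 2143.00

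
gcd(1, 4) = 1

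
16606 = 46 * 361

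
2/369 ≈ 0.00542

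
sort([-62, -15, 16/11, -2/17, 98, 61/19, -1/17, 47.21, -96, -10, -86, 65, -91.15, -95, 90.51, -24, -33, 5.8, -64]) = [-96, -95, -91.15, -86, -64, -62, -33, -24, -15, -10, -2/17, -1/17, 16/11, 61/19, 5.8, 47.21, 65, 90.51, 98]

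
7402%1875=1777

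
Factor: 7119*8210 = 2^1*3^2*5^1*7^1*113^1*821^1 = 58446990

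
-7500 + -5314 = -12814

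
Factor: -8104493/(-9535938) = 2^(-1)*3^(-1)*23^(-1)*43^(-1)*307^1*1607^(-1)*26399^1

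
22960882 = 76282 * 301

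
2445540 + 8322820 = 10768360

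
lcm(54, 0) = 0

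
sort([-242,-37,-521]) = [-521,-242,-37]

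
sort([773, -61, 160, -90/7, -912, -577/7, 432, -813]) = [-912, -813, -577/7, -61, -90/7, 160, 432, 773]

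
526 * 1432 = 753232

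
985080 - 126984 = 858096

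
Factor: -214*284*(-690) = 2^4*3^1*5^1*23^1*71^1*107^1 = 41935440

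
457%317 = 140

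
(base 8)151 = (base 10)105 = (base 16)69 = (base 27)3o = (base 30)3f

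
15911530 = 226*70405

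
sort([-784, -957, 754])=[-957, -784, 754]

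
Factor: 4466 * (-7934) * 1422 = -1 * 2^3 * 3^2 * 7^1 * 11^1 * 29^1 * 79^1 * 3967^1 = -50386072968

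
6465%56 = 25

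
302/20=151/10=15.10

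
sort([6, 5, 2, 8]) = [2, 5, 6, 8]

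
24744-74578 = -49834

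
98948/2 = 49474 = 49474.00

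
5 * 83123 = 415615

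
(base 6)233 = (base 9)113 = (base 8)135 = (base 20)4d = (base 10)93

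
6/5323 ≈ 0.00113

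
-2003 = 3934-5937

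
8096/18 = 4048/9 ≈ 449.78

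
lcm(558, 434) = 3906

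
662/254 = 2 + 77/127 ≈ 2.61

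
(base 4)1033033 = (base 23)9db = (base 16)13cf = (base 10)5071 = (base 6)35251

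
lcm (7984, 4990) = 39920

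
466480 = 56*8330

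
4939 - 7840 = -2901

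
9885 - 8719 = 1166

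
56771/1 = 56771 = 56771.00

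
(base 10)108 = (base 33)39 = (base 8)154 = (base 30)3i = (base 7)213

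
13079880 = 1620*8074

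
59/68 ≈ 0.868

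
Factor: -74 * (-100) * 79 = 2^3 * 5^2 * 37^1 * 79^1 = 584600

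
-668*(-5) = 3340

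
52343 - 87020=-34677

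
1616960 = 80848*20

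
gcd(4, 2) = 2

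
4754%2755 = 1999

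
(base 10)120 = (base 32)3o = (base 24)50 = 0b1111000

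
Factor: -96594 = -1*2^1*3^1*17^1*947^1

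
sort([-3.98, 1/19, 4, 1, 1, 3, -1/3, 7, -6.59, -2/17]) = [-6.59, -3.98, -1/3, -2/17, 1/19, 1, 1, 3, 4, 7]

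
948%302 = 42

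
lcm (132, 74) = 4884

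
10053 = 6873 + 3180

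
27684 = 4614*6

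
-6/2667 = -2/889 ≈ -0.00225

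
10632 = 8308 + 2324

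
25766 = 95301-69535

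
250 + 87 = 337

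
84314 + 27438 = 111752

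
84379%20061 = 4135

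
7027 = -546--7573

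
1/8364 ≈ 0.000120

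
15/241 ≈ 0.0622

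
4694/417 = 11+107/417 ≈ 11.26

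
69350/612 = 34675/306 ≈ 113.32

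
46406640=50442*920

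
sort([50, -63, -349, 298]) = [-349, -63, 50, 298]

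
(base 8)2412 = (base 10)1290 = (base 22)2ee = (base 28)1i2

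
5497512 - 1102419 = 4395093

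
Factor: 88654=2^1*19^1*2333^1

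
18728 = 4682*4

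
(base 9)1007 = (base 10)736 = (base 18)24g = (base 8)1340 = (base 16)2e0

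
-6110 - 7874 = -13984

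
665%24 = 17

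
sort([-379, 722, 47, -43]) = [-379, -43, 47, 722]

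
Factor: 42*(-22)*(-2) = 2^3*3^1*7^1*11^1 = 1848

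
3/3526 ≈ 0.000851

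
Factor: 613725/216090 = 2^(-1) * 3^(-1) * 5^1 * 7^(-2) * 167^1 = 835/294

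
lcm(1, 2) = 2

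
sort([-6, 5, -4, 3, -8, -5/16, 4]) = [-8, -6, -4, -5/16, 3, 4, 5]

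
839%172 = 151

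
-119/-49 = 17/7 ≈ 2.43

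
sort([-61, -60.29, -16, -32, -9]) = [-61, -60.29, -32, -16, -9]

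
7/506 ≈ 0.0138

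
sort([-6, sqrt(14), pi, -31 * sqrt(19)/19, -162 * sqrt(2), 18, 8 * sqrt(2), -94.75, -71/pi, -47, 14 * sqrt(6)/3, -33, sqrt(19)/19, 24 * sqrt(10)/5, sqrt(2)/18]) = [-162 * sqrt(2), -94.75, -47, -33, -71/pi, -31 * sqrt(19)/19, -6, sqrt(2)/18, sqrt(19)/19, pi, sqrt(14), 8 * sqrt(2), 14 * sqrt(6)/3, 24 * sqrt(10)/5, 18]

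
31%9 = 4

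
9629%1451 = 923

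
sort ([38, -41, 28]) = [-41, 28, 38]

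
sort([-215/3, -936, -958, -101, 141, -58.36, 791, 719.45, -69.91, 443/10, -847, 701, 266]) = [-958, -936, -847, -101, -215/3, -69.91, -58.36, 443/10, 141, 266, 701, 719.45, 791]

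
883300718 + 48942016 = 932242734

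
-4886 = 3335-8221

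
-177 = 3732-3909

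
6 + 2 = 8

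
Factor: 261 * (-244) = -1 * 2^2 * 3^2 * 29^1 * 61^1 = -63684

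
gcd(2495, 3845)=5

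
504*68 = 34272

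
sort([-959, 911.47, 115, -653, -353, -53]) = [-959, -653, -353, -53, 115, 911.47]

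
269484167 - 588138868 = -318654701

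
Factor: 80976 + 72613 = 153589^1 = 153589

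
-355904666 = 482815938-838720604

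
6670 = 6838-168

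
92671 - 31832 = 60839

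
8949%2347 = 1908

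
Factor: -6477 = -1*3^1*17^1*127^1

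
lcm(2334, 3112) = 9336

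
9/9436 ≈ 0.000954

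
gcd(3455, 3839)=1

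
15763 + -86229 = -70466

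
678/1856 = 339/928 ≈ 0.365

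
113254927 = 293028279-179773352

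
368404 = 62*5942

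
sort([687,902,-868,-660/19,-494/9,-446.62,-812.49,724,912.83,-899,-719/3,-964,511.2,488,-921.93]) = [-964,-921.93,-899,-868,-812.49,-446.62,-719/3,-494/9,-660/19,488,511.2,687,724,902,912.83]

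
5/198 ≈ 0.0253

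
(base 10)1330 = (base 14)6b0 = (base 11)aaa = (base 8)2462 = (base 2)10100110010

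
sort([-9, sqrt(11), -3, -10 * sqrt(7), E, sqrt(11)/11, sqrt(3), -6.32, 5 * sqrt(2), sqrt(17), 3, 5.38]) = [-10 * sqrt(7), -9, -6.32, -3, sqrt(11)/11, sqrt(3), E, 3, sqrt(11), sqrt(17), 5.38, 5 * sqrt(2)]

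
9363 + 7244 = 16607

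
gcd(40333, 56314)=761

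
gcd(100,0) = 100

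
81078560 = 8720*9298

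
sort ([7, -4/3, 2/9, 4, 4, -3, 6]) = [-3, -4/3, 2/9, 4, 4, 6, 7]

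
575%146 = 137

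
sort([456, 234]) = [234, 456]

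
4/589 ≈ 0.00679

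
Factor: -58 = -1*2^1*29^1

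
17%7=3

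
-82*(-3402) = 278964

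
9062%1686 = 632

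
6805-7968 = -1163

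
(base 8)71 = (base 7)111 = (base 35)1m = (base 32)1p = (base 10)57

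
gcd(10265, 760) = 5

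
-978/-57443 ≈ 0.0170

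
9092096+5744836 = 14836932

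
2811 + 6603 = 9414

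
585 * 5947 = 3478995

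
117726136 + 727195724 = 844921860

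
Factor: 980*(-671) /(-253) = 2^2*5^1*7^2*23^(-1)*61^1 = 59780/23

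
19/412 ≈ 0.0461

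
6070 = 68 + 6002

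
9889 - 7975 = 1914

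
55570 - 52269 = 3301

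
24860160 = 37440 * 664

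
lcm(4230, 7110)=334170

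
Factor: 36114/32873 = 2^1 * 3^1 * 13^1 * 71^(-1) = 78/71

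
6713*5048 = 33887224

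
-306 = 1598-1904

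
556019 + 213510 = 769529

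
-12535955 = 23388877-35924832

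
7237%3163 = 911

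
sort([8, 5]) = [5, 8]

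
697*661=460717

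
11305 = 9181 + 2124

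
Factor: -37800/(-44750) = 2^2 * 3^3 * 5^(-1) * 7^1 * 179^(-1) = 756/895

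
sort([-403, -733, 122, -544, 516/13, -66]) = [-733, -544, -403, -66, 516/13, 122]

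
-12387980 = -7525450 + -4862530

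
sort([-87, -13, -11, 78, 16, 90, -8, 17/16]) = [-87, -13, -11, -8, 17/16, 16, 78, 90]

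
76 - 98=-22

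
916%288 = 52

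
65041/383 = 169 + 314/383 ≈ 169.82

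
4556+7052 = 11608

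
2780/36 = 77 + 2/9 ≈ 77.22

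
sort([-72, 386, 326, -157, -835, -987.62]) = [-987.62, -835, -157, -72, 326, 386]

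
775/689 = 1 + 86/689 ≈ 1.12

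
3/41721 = 1/13907 ≈ 0.0000719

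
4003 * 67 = 268201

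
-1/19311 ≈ -0.0000518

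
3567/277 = 12 + 243/277 ≈ 12.88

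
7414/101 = 73+41/101 ≈ 73.41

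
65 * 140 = 9100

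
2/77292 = 1/38646 ≈ 0.0000259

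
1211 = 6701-5490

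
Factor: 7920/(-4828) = -1*2^2*3^2*5^1*11^1*17^(-1)*71^(-1) = -1980/1207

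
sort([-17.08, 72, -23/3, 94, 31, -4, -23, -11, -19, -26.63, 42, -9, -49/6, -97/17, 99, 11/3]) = [-26.63, -23, -19, -17.08, -11, -9, -49/6, -23/3, -97/17, -4, 11/3, 31, 42, 72, 94, 99]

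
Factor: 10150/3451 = 2^1*5^2*17^(-1) = 50/17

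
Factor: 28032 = 2^7*3^1*73^1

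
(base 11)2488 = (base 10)3242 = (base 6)23002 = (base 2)110010101010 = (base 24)5f2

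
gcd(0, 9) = 9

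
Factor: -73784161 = -1*11^1*23^1*59^1*4943^1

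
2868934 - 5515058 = -2646124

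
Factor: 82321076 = 2^2 * 277^1 * 74297^1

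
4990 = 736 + 4254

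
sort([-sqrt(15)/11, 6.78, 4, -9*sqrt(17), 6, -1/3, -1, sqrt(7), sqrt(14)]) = [-9*sqrt(17), -1, -sqrt(15)/11, -1/3, sqrt(7), sqrt(14), 4, 6, 6.78]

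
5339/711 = 7+362/711 ≈ 7.51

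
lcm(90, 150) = 450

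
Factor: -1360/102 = -1*2^3*3^(-1)*5^1 = -40/3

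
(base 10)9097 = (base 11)6920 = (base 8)21611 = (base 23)h4c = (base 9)13427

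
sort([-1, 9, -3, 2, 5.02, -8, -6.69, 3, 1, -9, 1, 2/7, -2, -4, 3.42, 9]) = [-9, -8, -6.69, -4, -3, -2, -1, 2/7, 1, 1, 2, 3, 3.42, 5.02, 9, 9]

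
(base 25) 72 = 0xb1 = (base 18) 9f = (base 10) 177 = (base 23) 7g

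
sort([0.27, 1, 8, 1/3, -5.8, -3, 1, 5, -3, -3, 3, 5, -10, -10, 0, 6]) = [-10, -10, -5.8, -3, -3, -3, 0, 0.27, 1/3, 1, 1, 3, 5, 5, 6, 8]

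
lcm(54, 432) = 432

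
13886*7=97202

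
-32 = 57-89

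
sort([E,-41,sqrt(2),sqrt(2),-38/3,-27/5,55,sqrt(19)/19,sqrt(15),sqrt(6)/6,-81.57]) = [-81.57,-41,-38/3,-27/5,sqrt(19)/19,sqrt(6)/6,sqrt(2),sqrt(2),E,sqrt(15),55]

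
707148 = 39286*18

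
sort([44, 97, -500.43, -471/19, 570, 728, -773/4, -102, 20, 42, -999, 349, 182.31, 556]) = [-999, -500.43, -773/4, -102, -471/19, 20, 42, 44, 97, 182.31, 349, 556, 570, 728]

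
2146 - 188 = 1958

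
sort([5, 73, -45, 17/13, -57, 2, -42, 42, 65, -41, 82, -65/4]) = [-57, -45, -42, -41, -65/4, 17/13, 2, 5, 42, 65, 73, 82]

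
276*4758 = 1313208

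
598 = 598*1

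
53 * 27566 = 1460998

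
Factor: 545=5^1 * 109^1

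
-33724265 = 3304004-37028269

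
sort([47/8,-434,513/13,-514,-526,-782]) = [-782,-526,-514,-434,47/8,513/13]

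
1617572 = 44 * 36763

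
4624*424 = 1960576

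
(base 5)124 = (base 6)103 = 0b100111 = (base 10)39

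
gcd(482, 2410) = 482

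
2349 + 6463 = 8812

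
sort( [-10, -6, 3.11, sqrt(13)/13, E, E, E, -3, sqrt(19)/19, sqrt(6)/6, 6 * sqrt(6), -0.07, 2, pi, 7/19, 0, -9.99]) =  [-10, -9.99, -6, -3, -0.07, 0, sqrt(19)/19, sqrt(13)/13, 7/19, sqrt(6)/6, 2, E, E, E, 3.11, pi, 6 * sqrt(6)]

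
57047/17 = 3355+12/17 ≈ 3355.71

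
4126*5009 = 20667134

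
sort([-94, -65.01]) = [-94, -65.01]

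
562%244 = 74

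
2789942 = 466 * 5987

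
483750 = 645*750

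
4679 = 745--3934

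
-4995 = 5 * (-999)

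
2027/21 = 96 + 11/21 ≈ 96.52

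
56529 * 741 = 41887989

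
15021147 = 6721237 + 8299910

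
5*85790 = 428950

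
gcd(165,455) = 5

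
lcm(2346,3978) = 91494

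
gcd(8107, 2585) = 11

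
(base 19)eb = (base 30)97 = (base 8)425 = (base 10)277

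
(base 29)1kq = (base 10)1447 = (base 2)10110100111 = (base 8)2647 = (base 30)1i7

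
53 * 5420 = 287260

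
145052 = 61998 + 83054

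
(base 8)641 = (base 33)cl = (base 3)120110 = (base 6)1533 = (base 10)417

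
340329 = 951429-611100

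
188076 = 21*8956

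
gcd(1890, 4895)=5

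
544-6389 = -5845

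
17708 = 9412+8296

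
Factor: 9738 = 2^1 * 3^2 * 541^1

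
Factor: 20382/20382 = 1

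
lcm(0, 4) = 0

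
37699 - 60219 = -22520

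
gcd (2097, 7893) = 9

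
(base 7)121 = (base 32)20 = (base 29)26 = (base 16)40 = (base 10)64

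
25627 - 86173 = -60546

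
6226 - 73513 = -67287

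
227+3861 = 4088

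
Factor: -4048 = -1 * 2^4 * 11^1 * 23^1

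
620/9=68+8/9 ≈ 68.89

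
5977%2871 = 235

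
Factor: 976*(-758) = -1*2^5*61^1*379^1 = -739808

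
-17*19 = -323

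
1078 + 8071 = 9149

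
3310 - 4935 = -1625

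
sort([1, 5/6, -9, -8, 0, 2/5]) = [-9, -8, 0, 2/5, 5/6, 1]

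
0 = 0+0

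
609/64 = 9 + 33/64 ≈ 9.52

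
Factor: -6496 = -1 * 2^5 * 7^1 * 29^1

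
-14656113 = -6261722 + -8394391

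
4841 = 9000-4159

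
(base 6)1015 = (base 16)e3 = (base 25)92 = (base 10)227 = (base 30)7h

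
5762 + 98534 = 104296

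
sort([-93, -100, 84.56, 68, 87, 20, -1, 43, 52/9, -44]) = [-100, -93, -44, -1, 52/9, 20, 43, 68, 84.56, 87]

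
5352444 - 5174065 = 178379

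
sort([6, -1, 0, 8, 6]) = [-1, 0, 6, 6, 8]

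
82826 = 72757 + 10069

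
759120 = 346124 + 412996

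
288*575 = 165600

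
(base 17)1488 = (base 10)6213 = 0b1100001000101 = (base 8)14105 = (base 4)1201011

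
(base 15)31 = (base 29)1h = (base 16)2e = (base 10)46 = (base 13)37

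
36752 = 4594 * 8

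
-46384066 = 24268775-70652841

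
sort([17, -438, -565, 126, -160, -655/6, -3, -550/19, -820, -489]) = [-820, -565, -489, -438, -160, -655/6, -550/19, -3, 17, 126]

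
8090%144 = 26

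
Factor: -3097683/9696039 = -1 * 3^3 * 67^(-1) * 167^1 * 229^1 * 48239^(-1) = -1032561/3232013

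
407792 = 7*58256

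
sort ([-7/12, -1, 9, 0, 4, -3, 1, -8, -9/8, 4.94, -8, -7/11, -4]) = [-8, -8, -4, -3, -9/8, -1, -7/11, -7/12, 0, 1, 4, 4.94, 9]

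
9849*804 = 7918596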